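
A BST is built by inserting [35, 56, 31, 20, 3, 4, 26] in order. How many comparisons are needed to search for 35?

Search path for 35: 35
Found: True
Comparisons: 1


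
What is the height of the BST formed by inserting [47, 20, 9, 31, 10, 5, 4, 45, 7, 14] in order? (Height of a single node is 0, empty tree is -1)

Insertion order: [47, 20, 9, 31, 10, 5, 4, 45, 7, 14]
Tree (level-order array): [47, 20, None, 9, 31, 5, 10, None, 45, 4, 7, None, 14]
Compute height bottom-up (empty subtree = -1):
  height(4) = 1 + max(-1, -1) = 0
  height(7) = 1 + max(-1, -1) = 0
  height(5) = 1 + max(0, 0) = 1
  height(14) = 1 + max(-1, -1) = 0
  height(10) = 1 + max(-1, 0) = 1
  height(9) = 1 + max(1, 1) = 2
  height(45) = 1 + max(-1, -1) = 0
  height(31) = 1 + max(-1, 0) = 1
  height(20) = 1 + max(2, 1) = 3
  height(47) = 1 + max(3, -1) = 4
Height = 4


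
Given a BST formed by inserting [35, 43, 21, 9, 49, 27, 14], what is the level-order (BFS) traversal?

Tree insertion order: [35, 43, 21, 9, 49, 27, 14]
Tree (level-order array): [35, 21, 43, 9, 27, None, 49, None, 14]
BFS from the root, enqueuing left then right child of each popped node:
  queue [35] -> pop 35, enqueue [21, 43], visited so far: [35]
  queue [21, 43] -> pop 21, enqueue [9, 27], visited so far: [35, 21]
  queue [43, 9, 27] -> pop 43, enqueue [49], visited so far: [35, 21, 43]
  queue [9, 27, 49] -> pop 9, enqueue [14], visited so far: [35, 21, 43, 9]
  queue [27, 49, 14] -> pop 27, enqueue [none], visited so far: [35, 21, 43, 9, 27]
  queue [49, 14] -> pop 49, enqueue [none], visited so far: [35, 21, 43, 9, 27, 49]
  queue [14] -> pop 14, enqueue [none], visited so far: [35, 21, 43, 9, 27, 49, 14]
Result: [35, 21, 43, 9, 27, 49, 14]


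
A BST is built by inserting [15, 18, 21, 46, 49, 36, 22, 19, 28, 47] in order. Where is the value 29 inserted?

Starting tree (level order): [15, None, 18, None, 21, 19, 46, None, None, 36, 49, 22, None, 47, None, None, 28]
Insertion path: 15 -> 18 -> 21 -> 46 -> 36 -> 22 -> 28
Result: insert 29 as right child of 28
Final tree (level order): [15, None, 18, None, 21, 19, 46, None, None, 36, 49, 22, None, 47, None, None, 28, None, None, None, 29]


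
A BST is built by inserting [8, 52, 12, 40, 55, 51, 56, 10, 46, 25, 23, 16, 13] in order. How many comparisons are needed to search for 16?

Search path for 16: 8 -> 52 -> 12 -> 40 -> 25 -> 23 -> 16
Found: True
Comparisons: 7


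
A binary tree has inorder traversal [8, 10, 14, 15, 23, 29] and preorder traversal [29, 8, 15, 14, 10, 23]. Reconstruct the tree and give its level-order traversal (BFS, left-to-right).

Inorder:  [8, 10, 14, 15, 23, 29]
Preorder: [29, 8, 15, 14, 10, 23]
Algorithm: preorder visits root first, so consume preorder in order;
for each root, split the current inorder slice at that value into
left-subtree inorder and right-subtree inorder, then recurse.
Recursive splits:
  root=29; inorder splits into left=[8, 10, 14, 15, 23], right=[]
  root=8; inorder splits into left=[], right=[10, 14, 15, 23]
  root=15; inorder splits into left=[10, 14], right=[23]
  root=14; inorder splits into left=[10], right=[]
  root=10; inorder splits into left=[], right=[]
  root=23; inorder splits into left=[], right=[]
Reconstructed level-order: [29, 8, 15, 14, 23, 10]


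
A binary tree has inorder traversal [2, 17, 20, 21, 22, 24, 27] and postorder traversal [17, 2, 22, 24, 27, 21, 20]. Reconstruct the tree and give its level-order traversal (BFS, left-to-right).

Inorder:   [2, 17, 20, 21, 22, 24, 27]
Postorder: [17, 2, 22, 24, 27, 21, 20]
Algorithm: postorder visits root last, so walk postorder right-to-left;
each value is the root of the current inorder slice — split it at that
value, recurse on the right subtree first, then the left.
Recursive splits:
  root=20; inorder splits into left=[2, 17], right=[21, 22, 24, 27]
  root=21; inorder splits into left=[], right=[22, 24, 27]
  root=27; inorder splits into left=[22, 24], right=[]
  root=24; inorder splits into left=[22], right=[]
  root=22; inorder splits into left=[], right=[]
  root=2; inorder splits into left=[], right=[17]
  root=17; inorder splits into left=[], right=[]
Reconstructed level-order: [20, 2, 21, 17, 27, 24, 22]


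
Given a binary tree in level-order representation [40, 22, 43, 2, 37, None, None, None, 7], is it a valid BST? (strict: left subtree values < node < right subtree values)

Level-order array: [40, 22, 43, 2, 37, None, None, None, 7]
Validate using subtree bounds (lo, hi): at each node, require lo < value < hi,
then recurse left with hi=value and right with lo=value.
Preorder trace (stopping at first violation):
  at node 40 with bounds (-inf, +inf): OK
  at node 22 with bounds (-inf, 40): OK
  at node 2 with bounds (-inf, 22): OK
  at node 7 with bounds (2, 22): OK
  at node 37 with bounds (22, 40): OK
  at node 43 with bounds (40, +inf): OK
No violation found at any node.
Result: Valid BST


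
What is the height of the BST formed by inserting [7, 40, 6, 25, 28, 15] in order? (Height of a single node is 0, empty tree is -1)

Insertion order: [7, 40, 6, 25, 28, 15]
Tree (level-order array): [7, 6, 40, None, None, 25, None, 15, 28]
Compute height bottom-up (empty subtree = -1):
  height(6) = 1 + max(-1, -1) = 0
  height(15) = 1 + max(-1, -1) = 0
  height(28) = 1 + max(-1, -1) = 0
  height(25) = 1 + max(0, 0) = 1
  height(40) = 1 + max(1, -1) = 2
  height(7) = 1 + max(0, 2) = 3
Height = 3


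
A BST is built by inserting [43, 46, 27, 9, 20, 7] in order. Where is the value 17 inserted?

Starting tree (level order): [43, 27, 46, 9, None, None, None, 7, 20]
Insertion path: 43 -> 27 -> 9 -> 20
Result: insert 17 as left child of 20
Final tree (level order): [43, 27, 46, 9, None, None, None, 7, 20, None, None, 17]


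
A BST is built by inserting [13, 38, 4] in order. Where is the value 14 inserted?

Starting tree (level order): [13, 4, 38]
Insertion path: 13 -> 38
Result: insert 14 as left child of 38
Final tree (level order): [13, 4, 38, None, None, 14]


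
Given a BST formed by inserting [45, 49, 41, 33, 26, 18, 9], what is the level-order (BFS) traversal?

Tree insertion order: [45, 49, 41, 33, 26, 18, 9]
Tree (level-order array): [45, 41, 49, 33, None, None, None, 26, None, 18, None, 9]
BFS from the root, enqueuing left then right child of each popped node:
  queue [45] -> pop 45, enqueue [41, 49], visited so far: [45]
  queue [41, 49] -> pop 41, enqueue [33], visited so far: [45, 41]
  queue [49, 33] -> pop 49, enqueue [none], visited so far: [45, 41, 49]
  queue [33] -> pop 33, enqueue [26], visited so far: [45, 41, 49, 33]
  queue [26] -> pop 26, enqueue [18], visited so far: [45, 41, 49, 33, 26]
  queue [18] -> pop 18, enqueue [9], visited so far: [45, 41, 49, 33, 26, 18]
  queue [9] -> pop 9, enqueue [none], visited so far: [45, 41, 49, 33, 26, 18, 9]
Result: [45, 41, 49, 33, 26, 18, 9]


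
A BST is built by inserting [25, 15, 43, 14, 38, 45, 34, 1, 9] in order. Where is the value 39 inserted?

Starting tree (level order): [25, 15, 43, 14, None, 38, 45, 1, None, 34, None, None, None, None, 9]
Insertion path: 25 -> 43 -> 38
Result: insert 39 as right child of 38
Final tree (level order): [25, 15, 43, 14, None, 38, 45, 1, None, 34, 39, None, None, None, 9]


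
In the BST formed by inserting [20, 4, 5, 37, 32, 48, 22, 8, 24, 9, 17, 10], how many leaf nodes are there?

Tree built from: [20, 4, 5, 37, 32, 48, 22, 8, 24, 9, 17, 10]
Tree (level-order array): [20, 4, 37, None, 5, 32, 48, None, 8, 22, None, None, None, None, 9, None, 24, None, 17, None, None, 10]
Rule: A leaf has 0 children.
Per-node child counts:
  node 20: 2 child(ren)
  node 4: 1 child(ren)
  node 5: 1 child(ren)
  node 8: 1 child(ren)
  node 9: 1 child(ren)
  node 17: 1 child(ren)
  node 10: 0 child(ren)
  node 37: 2 child(ren)
  node 32: 1 child(ren)
  node 22: 1 child(ren)
  node 24: 0 child(ren)
  node 48: 0 child(ren)
Matching nodes: [10, 24, 48]
Count of leaf nodes: 3


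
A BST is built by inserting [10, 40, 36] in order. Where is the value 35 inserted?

Starting tree (level order): [10, None, 40, 36]
Insertion path: 10 -> 40 -> 36
Result: insert 35 as left child of 36
Final tree (level order): [10, None, 40, 36, None, 35]


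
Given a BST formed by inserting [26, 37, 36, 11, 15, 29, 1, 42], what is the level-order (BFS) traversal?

Tree insertion order: [26, 37, 36, 11, 15, 29, 1, 42]
Tree (level-order array): [26, 11, 37, 1, 15, 36, 42, None, None, None, None, 29]
BFS from the root, enqueuing left then right child of each popped node:
  queue [26] -> pop 26, enqueue [11, 37], visited so far: [26]
  queue [11, 37] -> pop 11, enqueue [1, 15], visited so far: [26, 11]
  queue [37, 1, 15] -> pop 37, enqueue [36, 42], visited so far: [26, 11, 37]
  queue [1, 15, 36, 42] -> pop 1, enqueue [none], visited so far: [26, 11, 37, 1]
  queue [15, 36, 42] -> pop 15, enqueue [none], visited so far: [26, 11, 37, 1, 15]
  queue [36, 42] -> pop 36, enqueue [29], visited so far: [26, 11, 37, 1, 15, 36]
  queue [42, 29] -> pop 42, enqueue [none], visited so far: [26, 11, 37, 1, 15, 36, 42]
  queue [29] -> pop 29, enqueue [none], visited so far: [26, 11, 37, 1, 15, 36, 42, 29]
Result: [26, 11, 37, 1, 15, 36, 42, 29]


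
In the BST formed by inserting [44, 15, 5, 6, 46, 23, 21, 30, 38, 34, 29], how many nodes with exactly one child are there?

Tree built from: [44, 15, 5, 6, 46, 23, 21, 30, 38, 34, 29]
Tree (level-order array): [44, 15, 46, 5, 23, None, None, None, 6, 21, 30, None, None, None, None, 29, 38, None, None, 34]
Rule: These are nodes with exactly 1 non-null child.
Per-node child counts:
  node 44: 2 child(ren)
  node 15: 2 child(ren)
  node 5: 1 child(ren)
  node 6: 0 child(ren)
  node 23: 2 child(ren)
  node 21: 0 child(ren)
  node 30: 2 child(ren)
  node 29: 0 child(ren)
  node 38: 1 child(ren)
  node 34: 0 child(ren)
  node 46: 0 child(ren)
Matching nodes: [5, 38]
Count of nodes with exactly one child: 2


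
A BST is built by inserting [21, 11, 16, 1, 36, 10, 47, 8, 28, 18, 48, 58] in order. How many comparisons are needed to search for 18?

Search path for 18: 21 -> 11 -> 16 -> 18
Found: True
Comparisons: 4


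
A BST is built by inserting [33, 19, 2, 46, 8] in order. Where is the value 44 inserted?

Starting tree (level order): [33, 19, 46, 2, None, None, None, None, 8]
Insertion path: 33 -> 46
Result: insert 44 as left child of 46
Final tree (level order): [33, 19, 46, 2, None, 44, None, None, 8]


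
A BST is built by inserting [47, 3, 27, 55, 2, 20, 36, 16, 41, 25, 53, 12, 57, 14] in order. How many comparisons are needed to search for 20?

Search path for 20: 47 -> 3 -> 27 -> 20
Found: True
Comparisons: 4


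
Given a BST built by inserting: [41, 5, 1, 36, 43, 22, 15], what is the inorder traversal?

Tree insertion order: [41, 5, 1, 36, 43, 22, 15]
Tree (level-order array): [41, 5, 43, 1, 36, None, None, None, None, 22, None, 15]
Inorder traversal: [1, 5, 15, 22, 36, 41, 43]


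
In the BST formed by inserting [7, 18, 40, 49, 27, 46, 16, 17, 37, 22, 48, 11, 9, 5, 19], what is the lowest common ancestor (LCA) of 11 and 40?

Tree insertion order: [7, 18, 40, 49, 27, 46, 16, 17, 37, 22, 48, 11, 9, 5, 19]
Tree (level-order array): [7, 5, 18, None, None, 16, 40, 11, 17, 27, 49, 9, None, None, None, 22, 37, 46, None, None, None, 19, None, None, None, None, 48]
In a BST, the LCA of p=11, q=40 is the first node v on the
root-to-leaf path with p <= v <= q (go left if both < v, right if both > v).
Walk from root:
  at 7: both 11 and 40 > 7, go right
  at 18: 11 <= 18 <= 40, this is the LCA
LCA = 18


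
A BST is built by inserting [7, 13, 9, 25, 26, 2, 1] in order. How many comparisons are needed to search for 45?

Search path for 45: 7 -> 13 -> 25 -> 26
Found: False
Comparisons: 4


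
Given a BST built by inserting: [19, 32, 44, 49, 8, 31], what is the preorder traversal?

Tree insertion order: [19, 32, 44, 49, 8, 31]
Tree (level-order array): [19, 8, 32, None, None, 31, 44, None, None, None, 49]
Preorder traversal: [19, 8, 32, 31, 44, 49]


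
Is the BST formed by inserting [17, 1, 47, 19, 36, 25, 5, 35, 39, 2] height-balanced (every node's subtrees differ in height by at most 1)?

Tree (level-order array): [17, 1, 47, None, 5, 19, None, 2, None, None, 36, None, None, 25, 39, None, 35]
Definition: a tree is height-balanced if, at every node, |h(left) - h(right)| <= 1 (empty subtree has height -1).
Bottom-up per-node check:
  node 2: h_left=-1, h_right=-1, diff=0 [OK], height=0
  node 5: h_left=0, h_right=-1, diff=1 [OK], height=1
  node 1: h_left=-1, h_right=1, diff=2 [FAIL (|-1-1|=2 > 1)], height=2
  node 35: h_left=-1, h_right=-1, diff=0 [OK], height=0
  node 25: h_left=-1, h_right=0, diff=1 [OK], height=1
  node 39: h_left=-1, h_right=-1, diff=0 [OK], height=0
  node 36: h_left=1, h_right=0, diff=1 [OK], height=2
  node 19: h_left=-1, h_right=2, diff=3 [FAIL (|-1-2|=3 > 1)], height=3
  node 47: h_left=3, h_right=-1, diff=4 [FAIL (|3--1|=4 > 1)], height=4
  node 17: h_left=2, h_right=4, diff=2 [FAIL (|2-4|=2 > 1)], height=5
Node 1 violates the condition: |-1 - 1| = 2 > 1.
Result: Not balanced


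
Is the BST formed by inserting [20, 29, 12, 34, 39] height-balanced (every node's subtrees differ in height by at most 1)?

Tree (level-order array): [20, 12, 29, None, None, None, 34, None, 39]
Definition: a tree is height-balanced if, at every node, |h(left) - h(right)| <= 1 (empty subtree has height -1).
Bottom-up per-node check:
  node 12: h_left=-1, h_right=-1, diff=0 [OK], height=0
  node 39: h_left=-1, h_right=-1, diff=0 [OK], height=0
  node 34: h_left=-1, h_right=0, diff=1 [OK], height=1
  node 29: h_left=-1, h_right=1, diff=2 [FAIL (|-1-1|=2 > 1)], height=2
  node 20: h_left=0, h_right=2, diff=2 [FAIL (|0-2|=2 > 1)], height=3
Node 29 violates the condition: |-1 - 1| = 2 > 1.
Result: Not balanced


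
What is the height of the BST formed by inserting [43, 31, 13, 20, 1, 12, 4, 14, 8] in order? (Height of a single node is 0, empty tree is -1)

Insertion order: [43, 31, 13, 20, 1, 12, 4, 14, 8]
Tree (level-order array): [43, 31, None, 13, None, 1, 20, None, 12, 14, None, 4, None, None, None, None, 8]
Compute height bottom-up (empty subtree = -1):
  height(8) = 1 + max(-1, -1) = 0
  height(4) = 1 + max(-1, 0) = 1
  height(12) = 1 + max(1, -1) = 2
  height(1) = 1 + max(-1, 2) = 3
  height(14) = 1 + max(-1, -1) = 0
  height(20) = 1 + max(0, -1) = 1
  height(13) = 1 + max(3, 1) = 4
  height(31) = 1 + max(4, -1) = 5
  height(43) = 1 + max(5, -1) = 6
Height = 6


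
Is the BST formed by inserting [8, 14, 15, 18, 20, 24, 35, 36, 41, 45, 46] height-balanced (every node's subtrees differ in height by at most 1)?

Tree (level-order array): [8, None, 14, None, 15, None, 18, None, 20, None, 24, None, 35, None, 36, None, 41, None, 45, None, 46]
Definition: a tree is height-balanced if, at every node, |h(left) - h(right)| <= 1 (empty subtree has height -1).
Bottom-up per-node check:
  node 46: h_left=-1, h_right=-1, diff=0 [OK], height=0
  node 45: h_left=-1, h_right=0, diff=1 [OK], height=1
  node 41: h_left=-1, h_right=1, diff=2 [FAIL (|-1-1|=2 > 1)], height=2
  node 36: h_left=-1, h_right=2, diff=3 [FAIL (|-1-2|=3 > 1)], height=3
  node 35: h_left=-1, h_right=3, diff=4 [FAIL (|-1-3|=4 > 1)], height=4
  node 24: h_left=-1, h_right=4, diff=5 [FAIL (|-1-4|=5 > 1)], height=5
  node 20: h_left=-1, h_right=5, diff=6 [FAIL (|-1-5|=6 > 1)], height=6
  node 18: h_left=-1, h_right=6, diff=7 [FAIL (|-1-6|=7 > 1)], height=7
  node 15: h_left=-1, h_right=7, diff=8 [FAIL (|-1-7|=8 > 1)], height=8
  node 14: h_left=-1, h_right=8, diff=9 [FAIL (|-1-8|=9 > 1)], height=9
  node 8: h_left=-1, h_right=9, diff=10 [FAIL (|-1-9|=10 > 1)], height=10
Node 41 violates the condition: |-1 - 1| = 2 > 1.
Result: Not balanced


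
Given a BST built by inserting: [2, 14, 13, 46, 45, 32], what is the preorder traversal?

Tree insertion order: [2, 14, 13, 46, 45, 32]
Tree (level-order array): [2, None, 14, 13, 46, None, None, 45, None, 32]
Preorder traversal: [2, 14, 13, 46, 45, 32]


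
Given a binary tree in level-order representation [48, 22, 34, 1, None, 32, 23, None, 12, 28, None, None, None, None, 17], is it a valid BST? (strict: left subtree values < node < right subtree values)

Level-order array: [48, 22, 34, 1, None, 32, 23, None, 12, 28, None, None, None, None, 17]
Validate using subtree bounds (lo, hi): at each node, require lo < value < hi,
then recurse left with hi=value and right with lo=value.
Preorder trace (stopping at first violation):
  at node 48 with bounds (-inf, +inf): OK
  at node 22 with bounds (-inf, 48): OK
  at node 1 with bounds (-inf, 22): OK
  at node 12 with bounds (1, 22): OK
  at node 17 with bounds (12, 22): OK
  at node 34 with bounds (48, +inf): VIOLATION
Node 34 violates its bound: not (48 < 34 < +inf).
Result: Not a valid BST


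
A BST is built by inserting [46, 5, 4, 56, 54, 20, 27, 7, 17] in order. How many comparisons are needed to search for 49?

Search path for 49: 46 -> 56 -> 54
Found: False
Comparisons: 3


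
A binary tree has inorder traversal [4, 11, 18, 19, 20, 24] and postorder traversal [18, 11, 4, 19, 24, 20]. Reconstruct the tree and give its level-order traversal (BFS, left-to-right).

Inorder:   [4, 11, 18, 19, 20, 24]
Postorder: [18, 11, 4, 19, 24, 20]
Algorithm: postorder visits root last, so walk postorder right-to-left;
each value is the root of the current inorder slice — split it at that
value, recurse on the right subtree first, then the left.
Recursive splits:
  root=20; inorder splits into left=[4, 11, 18, 19], right=[24]
  root=24; inorder splits into left=[], right=[]
  root=19; inorder splits into left=[4, 11, 18], right=[]
  root=4; inorder splits into left=[], right=[11, 18]
  root=11; inorder splits into left=[], right=[18]
  root=18; inorder splits into left=[], right=[]
Reconstructed level-order: [20, 19, 24, 4, 11, 18]


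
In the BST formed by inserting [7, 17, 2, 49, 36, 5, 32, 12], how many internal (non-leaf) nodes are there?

Tree built from: [7, 17, 2, 49, 36, 5, 32, 12]
Tree (level-order array): [7, 2, 17, None, 5, 12, 49, None, None, None, None, 36, None, 32]
Rule: An internal node has at least one child.
Per-node child counts:
  node 7: 2 child(ren)
  node 2: 1 child(ren)
  node 5: 0 child(ren)
  node 17: 2 child(ren)
  node 12: 0 child(ren)
  node 49: 1 child(ren)
  node 36: 1 child(ren)
  node 32: 0 child(ren)
Matching nodes: [7, 2, 17, 49, 36]
Count of internal (non-leaf) nodes: 5


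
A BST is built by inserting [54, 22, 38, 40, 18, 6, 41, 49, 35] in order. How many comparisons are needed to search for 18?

Search path for 18: 54 -> 22 -> 18
Found: True
Comparisons: 3


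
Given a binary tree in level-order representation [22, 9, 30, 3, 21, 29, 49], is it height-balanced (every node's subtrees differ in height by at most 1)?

Tree (level-order array): [22, 9, 30, 3, 21, 29, 49]
Definition: a tree is height-balanced if, at every node, |h(left) - h(right)| <= 1 (empty subtree has height -1).
Bottom-up per-node check:
  node 3: h_left=-1, h_right=-1, diff=0 [OK], height=0
  node 21: h_left=-1, h_right=-1, diff=0 [OK], height=0
  node 9: h_left=0, h_right=0, diff=0 [OK], height=1
  node 29: h_left=-1, h_right=-1, diff=0 [OK], height=0
  node 49: h_left=-1, h_right=-1, diff=0 [OK], height=0
  node 30: h_left=0, h_right=0, diff=0 [OK], height=1
  node 22: h_left=1, h_right=1, diff=0 [OK], height=2
All nodes satisfy the balance condition.
Result: Balanced


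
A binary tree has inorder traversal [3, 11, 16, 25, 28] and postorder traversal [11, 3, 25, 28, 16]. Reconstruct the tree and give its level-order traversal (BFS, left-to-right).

Inorder:   [3, 11, 16, 25, 28]
Postorder: [11, 3, 25, 28, 16]
Algorithm: postorder visits root last, so walk postorder right-to-left;
each value is the root of the current inorder slice — split it at that
value, recurse on the right subtree first, then the left.
Recursive splits:
  root=16; inorder splits into left=[3, 11], right=[25, 28]
  root=28; inorder splits into left=[25], right=[]
  root=25; inorder splits into left=[], right=[]
  root=3; inorder splits into left=[], right=[11]
  root=11; inorder splits into left=[], right=[]
Reconstructed level-order: [16, 3, 28, 11, 25]


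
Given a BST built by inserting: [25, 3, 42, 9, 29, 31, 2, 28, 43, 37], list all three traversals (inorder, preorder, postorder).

Tree insertion order: [25, 3, 42, 9, 29, 31, 2, 28, 43, 37]
Tree (level-order array): [25, 3, 42, 2, 9, 29, 43, None, None, None, None, 28, 31, None, None, None, None, None, 37]
Inorder (L, root, R): [2, 3, 9, 25, 28, 29, 31, 37, 42, 43]
Preorder (root, L, R): [25, 3, 2, 9, 42, 29, 28, 31, 37, 43]
Postorder (L, R, root): [2, 9, 3, 28, 37, 31, 29, 43, 42, 25]


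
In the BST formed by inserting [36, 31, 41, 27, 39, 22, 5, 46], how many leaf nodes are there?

Tree built from: [36, 31, 41, 27, 39, 22, 5, 46]
Tree (level-order array): [36, 31, 41, 27, None, 39, 46, 22, None, None, None, None, None, 5]
Rule: A leaf has 0 children.
Per-node child counts:
  node 36: 2 child(ren)
  node 31: 1 child(ren)
  node 27: 1 child(ren)
  node 22: 1 child(ren)
  node 5: 0 child(ren)
  node 41: 2 child(ren)
  node 39: 0 child(ren)
  node 46: 0 child(ren)
Matching nodes: [5, 39, 46]
Count of leaf nodes: 3


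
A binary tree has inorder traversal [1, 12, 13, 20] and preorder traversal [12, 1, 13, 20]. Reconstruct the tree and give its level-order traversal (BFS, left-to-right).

Inorder:  [1, 12, 13, 20]
Preorder: [12, 1, 13, 20]
Algorithm: preorder visits root first, so consume preorder in order;
for each root, split the current inorder slice at that value into
left-subtree inorder and right-subtree inorder, then recurse.
Recursive splits:
  root=12; inorder splits into left=[1], right=[13, 20]
  root=1; inorder splits into left=[], right=[]
  root=13; inorder splits into left=[], right=[20]
  root=20; inorder splits into left=[], right=[]
Reconstructed level-order: [12, 1, 13, 20]


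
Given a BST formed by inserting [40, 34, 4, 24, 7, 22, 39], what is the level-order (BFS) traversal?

Tree insertion order: [40, 34, 4, 24, 7, 22, 39]
Tree (level-order array): [40, 34, None, 4, 39, None, 24, None, None, 7, None, None, 22]
BFS from the root, enqueuing left then right child of each popped node:
  queue [40] -> pop 40, enqueue [34], visited so far: [40]
  queue [34] -> pop 34, enqueue [4, 39], visited so far: [40, 34]
  queue [4, 39] -> pop 4, enqueue [24], visited so far: [40, 34, 4]
  queue [39, 24] -> pop 39, enqueue [none], visited so far: [40, 34, 4, 39]
  queue [24] -> pop 24, enqueue [7], visited so far: [40, 34, 4, 39, 24]
  queue [7] -> pop 7, enqueue [22], visited so far: [40, 34, 4, 39, 24, 7]
  queue [22] -> pop 22, enqueue [none], visited so far: [40, 34, 4, 39, 24, 7, 22]
Result: [40, 34, 4, 39, 24, 7, 22]


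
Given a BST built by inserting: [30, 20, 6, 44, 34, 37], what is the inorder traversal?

Tree insertion order: [30, 20, 6, 44, 34, 37]
Tree (level-order array): [30, 20, 44, 6, None, 34, None, None, None, None, 37]
Inorder traversal: [6, 20, 30, 34, 37, 44]


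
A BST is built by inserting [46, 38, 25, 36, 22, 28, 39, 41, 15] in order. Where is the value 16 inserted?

Starting tree (level order): [46, 38, None, 25, 39, 22, 36, None, 41, 15, None, 28]
Insertion path: 46 -> 38 -> 25 -> 22 -> 15
Result: insert 16 as right child of 15
Final tree (level order): [46, 38, None, 25, 39, 22, 36, None, 41, 15, None, 28, None, None, None, None, 16]


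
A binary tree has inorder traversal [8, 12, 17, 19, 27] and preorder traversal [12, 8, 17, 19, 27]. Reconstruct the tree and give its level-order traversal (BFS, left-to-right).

Inorder:  [8, 12, 17, 19, 27]
Preorder: [12, 8, 17, 19, 27]
Algorithm: preorder visits root first, so consume preorder in order;
for each root, split the current inorder slice at that value into
left-subtree inorder and right-subtree inorder, then recurse.
Recursive splits:
  root=12; inorder splits into left=[8], right=[17, 19, 27]
  root=8; inorder splits into left=[], right=[]
  root=17; inorder splits into left=[], right=[19, 27]
  root=19; inorder splits into left=[], right=[27]
  root=27; inorder splits into left=[], right=[]
Reconstructed level-order: [12, 8, 17, 19, 27]


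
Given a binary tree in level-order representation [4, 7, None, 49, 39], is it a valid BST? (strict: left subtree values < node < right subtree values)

Level-order array: [4, 7, None, 49, 39]
Validate using subtree bounds (lo, hi): at each node, require lo < value < hi,
then recurse left with hi=value and right with lo=value.
Preorder trace (stopping at first violation):
  at node 4 with bounds (-inf, +inf): OK
  at node 7 with bounds (-inf, 4): VIOLATION
Node 7 violates its bound: not (-inf < 7 < 4).
Result: Not a valid BST


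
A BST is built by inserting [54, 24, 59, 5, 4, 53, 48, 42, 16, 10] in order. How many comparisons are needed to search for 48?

Search path for 48: 54 -> 24 -> 53 -> 48
Found: True
Comparisons: 4


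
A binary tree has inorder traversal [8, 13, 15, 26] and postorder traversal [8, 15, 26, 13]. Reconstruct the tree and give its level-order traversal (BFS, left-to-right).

Inorder:   [8, 13, 15, 26]
Postorder: [8, 15, 26, 13]
Algorithm: postorder visits root last, so walk postorder right-to-left;
each value is the root of the current inorder slice — split it at that
value, recurse on the right subtree first, then the left.
Recursive splits:
  root=13; inorder splits into left=[8], right=[15, 26]
  root=26; inorder splits into left=[15], right=[]
  root=15; inorder splits into left=[], right=[]
  root=8; inorder splits into left=[], right=[]
Reconstructed level-order: [13, 8, 26, 15]


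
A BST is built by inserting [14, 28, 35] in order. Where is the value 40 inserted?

Starting tree (level order): [14, None, 28, None, 35]
Insertion path: 14 -> 28 -> 35
Result: insert 40 as right child of 35
Final tree (level order): [14, None, 28, None, 35, None, 40]


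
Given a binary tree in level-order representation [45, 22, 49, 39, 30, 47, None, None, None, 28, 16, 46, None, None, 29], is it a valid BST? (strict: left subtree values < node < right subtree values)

Level-order array: [45, 22, 49, 39, 30, 47, None, None, None, 28, 16, 46, None, None, 29]
Validate using subtree bounds (lo, hi): at each node, require lo < value < hi,
then recurse left with hi=value and right with lo=value.
Preorder trace (stopping at first violation):
  at node 45 with bounds (-inf, +inf): OK
  at node 22 with bounds (-inf, 45): OK
  at node 39 with bounds (-inf, 22): VIOLATION
Node 39 violates its bound: not (-inf < 39 < 22).
Result: Not a valid BST


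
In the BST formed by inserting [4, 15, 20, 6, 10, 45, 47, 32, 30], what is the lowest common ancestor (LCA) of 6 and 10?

Tree insertion order: [4, 15, 20, 6, 10, 45, 47, 32, 30]
Tree (level-order array): [4, None, 15, 6, 20, None, 10, None, 45, None, None, 32, 47, 30]
In a BST, the LCA of p=6, q=10 is the first node v on the
root-to-leaf path with p <= v <= q (go left if both < v, right if both > v).
Walk from root:
  at 4: both 6 and 10 > 4, go right
  at 15: both 6 and 10 < 15, go left
  at 6: 6 <= 6 <= 10, this is the LCA
LCA = 6


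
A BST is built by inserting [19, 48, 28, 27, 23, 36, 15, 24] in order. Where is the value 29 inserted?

Starting tree (level order): [19, 15, 48, None, None, 28, None, 27, 36, 23, None, None, None, None, 24]
Insertion path: 19 -> 48 -> 28 -> 36
Result: insert 29 as left child of 36
Final tree (level order): [19, 15, 48, None, None, 28, None, 27, 36, 23, None, 29, None, None, 24]


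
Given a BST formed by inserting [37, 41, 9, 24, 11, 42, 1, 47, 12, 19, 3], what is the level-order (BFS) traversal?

Tree insertion order: [37, 41, 9, 24, 11, 42, 1, 47, 12, 19, 3]
Tree (level-order array): [37, 9, 41, 1, 24, None, 42, None, 3, 11, None, None, 47, None, None, None, 12, None, None, None, 19]
BFS from the root, enqueuing left then right child of each popped node:
  queue [37] -> pop 37, enqueue [9, 41], visited so far: [37]
  queue [9, 41] -> pop 9, enqueue [1, 24], visited so far: [37, 9]
  queue [41, 1, 24] -> pop 41, enqueue [42], visited so far: [37, 9, 41]
  queue [1, 24, 42] -> pop 1, enqueue [3], visited so far: [37, 9, 41, 1]
  queue [24, 42, 3] -> pop 24, enqueue [11], visited so far: [37, 9, 41, 1, 24]
  queue [42, 3, 11] -> pop 42, enqueue [47], visited so far: [37, 9, 41, 1, 24, 42]
  queue [3, 11, 47] -> pop 3, enqueue [none], visited so far: [37, 9, 41, 1, 24, 42, 3]
  queue [11, 47] -> pop 11, enqueue [12], visited so far: [37, 9, 41, 1, 24, 42, 3, 11]
  queue [47, 12] -> pop 47, enqueue [none], visited so far: [37, 9, 41, 1, 24, 42, 3, 11, 47]
  queue [12] -> pop 12, enqueue [19], visited so far: [37, 9, 41, 1, 24, 42, 3, 11, 47, 12]
  queue [19] -> pop 19, enqueue [none], visited so far: [37, 9, 41, 1, 24, 42, 3, 11, 47, 12, 19]
Result: [37, 9, 41, 1, 24, 42, 3, 11, 47, 12, 19]


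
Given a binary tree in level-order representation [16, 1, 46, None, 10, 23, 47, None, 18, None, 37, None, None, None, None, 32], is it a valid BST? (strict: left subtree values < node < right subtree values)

Level-order array: [16, 1, 46, None, 10, 23, 47, None, 18, None, 37, None, None, None, None, 32]
Validate using subtree bounds (lo, hi): at each node, require lo < value < hi,
then recurse left with hi=value and right with lo=value.
Preorder trace (stopping at first violation):
  at node 16 with bounds (-inf, +inf): OK
  at node 1 with bounds (-inf, 16): OK
  at node 10 with bounds (1, 16): OK
  at node 18 with bounds (10, 16): VIOLATION
Node 18 violates its bound: not (10 < 18 < 16).
Result: Not a valid BST


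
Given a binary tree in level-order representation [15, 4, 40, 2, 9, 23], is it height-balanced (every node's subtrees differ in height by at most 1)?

Tree (level-order array): [15, 4, 40, 2, 9, 23]
Definition: a tree is height-balanced if, at every node, |h(left) - h(right)| <= 1 (empty subtree has height -1).
Bottom-up per-node check:
  node 2: h_left=-1, h_right=-1, diff=0 [OK], height=0
  node 9: h_left=-1, h_right=-1, diff=0 [OK], height=0
  node 4: h_left=0, h_right=0, diff=0 [OK], height=1
  node 23: h_left=-1, h_right=-1, diff=0 [OK], height=0
  node 40: h_left=0, h_right=-1, diff=1 [OK], height=1
  node 15: h_left=1, h_right=1, diff=0 [OK], height=2
All nodes satisfy the balance condition.
Result: Balanced


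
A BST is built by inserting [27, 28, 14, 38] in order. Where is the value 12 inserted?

Starting tree (level order): [27, 14, 28, None, None, None, 38]
Insertion path: 27 -> 14
Result: insert 12 as left child of 14
Final tree (level order): [27, 14, 28, 12, None, None, 38]


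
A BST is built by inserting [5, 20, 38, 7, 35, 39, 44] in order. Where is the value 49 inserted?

Starting tree (level order): [5, None, 20, 7, 38, None, None, 35, 39, None, None, None, 44]
Insertion path: 5 -> 20 -> 38 -> 39 -> 44
Result: insert 49 as right child of 44
Final tree (level order): [5, None, 20, 7, 38, None, None, 35, 39, None, None, None, 44, None, 49]


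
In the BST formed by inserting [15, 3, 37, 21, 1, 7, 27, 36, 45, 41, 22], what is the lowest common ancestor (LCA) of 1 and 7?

Tree insertion order: [15, 3, 37, 21, 1, 7, 27, 36, 45, 41, 22]
Tree (level-order array): [15, 3, 37, 1, 7, 21, 45, None, None, None, None, None, 27, 41, None, 22, 36]
In a BST, the LCA of p=1, q=7 is the first node v on the
root-to-leaf path with p <= v <= q (go left if both < v, right if both > v).
Walk from root:
  at 15: both 1 and 7 < 15, go left
  at 3: 1 <= 3 <= 7, this is the LCA
LCA = 3


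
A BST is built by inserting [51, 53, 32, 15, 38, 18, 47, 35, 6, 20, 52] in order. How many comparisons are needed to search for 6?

Search path for 6: 51 -> 32 -> 15 -> 6
Found: True
Comparisons: 4


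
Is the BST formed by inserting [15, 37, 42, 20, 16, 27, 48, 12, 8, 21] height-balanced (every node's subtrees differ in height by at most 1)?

Tree (level-order array): [15, 12, 37, 8, None, 20, 42, None, None, 16, 27, None, 48, None, None, 21]
Definition: a tree is height-balanced if, at every node, |h(left) - h(right)| <= 1 (empty subtree has height -1).
Bottom-up per-node check:
  node 8: h_left=-1, h_right=-1, diff=0 [OK], height=0
  node 12: h_left=0, h_right=-1, diff=1 [OK], height=1
  node 16: h_left=-1, h_right=-1, diff=0 [OK], height=0
  node 21: h_left=-1, h_right=-1, diff=0 [OK], height=0
  node 27: h_left=0, h_right=-1, diff=1 [OK], height=1
  node 20: h_left=0, h_right=1, diff=1 [OK], height=2
  node 48: h_left=-1, h_right=-1, diff=0 [OK], height=0
  node 42: h_left=-1, h_right=0, diff=1 [OK], height=1
  node 37: h_left=2, h_right=1, diff=1 [OK], height=3
  node 15: h_left=1, h_right=3, diff=2 [FAIL (|1-3|=2 > 1)], height=4
Node 15 violates the condition: |1 - 3| = 2 > 1.
Result: Not balanced


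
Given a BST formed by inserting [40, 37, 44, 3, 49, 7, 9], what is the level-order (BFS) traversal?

Tree insertion order: [40, 37, 44, 3, 49, 7, 9]
Tree (level-order array): [40, 37, 44, 3, None, None, 49, None, 7, None, None, None, 9]
BFS from the root, enqueuing left then right child of each popped node:
  queue [40] -> pop 40, enqueue [37, 44], visited so far: [40]
  queue [37, 44] -> pop 37, enqueue [3], visited so far: [40, 37]
  queue [44, 3] -> pop 44, enqueue [49], visited so far: [40, 37, 44]
  queue [3, 49] -> pop 3, enqueue [7], visited so far: [40, 37, 44, 3]
  queue [49, 7] -> pop 49, enqueue [none], visited so far: [40, 37, 44, 3, 49]
  queue [7] -> pop 7, enqueue [9], visited so far: [40, 37, 44, 3, 49, 7]
  queue [9] -> pop 9, enqueue [none], visited so far: [40, 37, 44, 3, 49, 7, 9]
Result: [40, 37, 44, 3, 49, 7, 9]


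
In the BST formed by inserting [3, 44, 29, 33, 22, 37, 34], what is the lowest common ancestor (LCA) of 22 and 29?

Tree insertion order: [3, 44, 29, 33, 22, 37, 34]
Tree (level-order array): [3, None, 44, 29, None, 22, 33, None, None, None, 37, 34]
In a BST, the LCA of p=22, q=29 is the first node v on the
root-to-leaf path with p <= v <= q (go left if both < v, right if both > v).
Walk from root:
  at 3: both 22 and 29 > 3, go right
  at 44: both 22 and 29 < 44, go left
  at 29: 22 <= 29 <= 29, this is the LCA
LCA = 29


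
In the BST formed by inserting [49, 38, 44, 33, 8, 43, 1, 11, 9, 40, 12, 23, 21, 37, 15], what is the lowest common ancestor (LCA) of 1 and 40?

Tree insertion order: [49, 38, 44, 33, 8, 43, 1, 11, 9, 40, 12, 23, 21, 37, 15]
Tree (level-order array): [49, 38, None, 33, 44, 8, 37, 43, None, 1, 11, None, None, 40, None, None, None, 9, 12, None, None, None, None, None, 23, 21, None, 15]
In a BST, the LCA of p=1, q=40 is the first node v on the
root-to-leaf path with p <= v <= q (go left if both < v, right if both > v).
Walk from root:
  at 49: both 1 and 40 < 49, go left
  at 38: 1 <= 38 <= 40, this is the LCA
LCA = 38


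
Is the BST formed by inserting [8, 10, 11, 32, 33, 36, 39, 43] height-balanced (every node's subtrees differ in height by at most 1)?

Tree (level-order array): [8, None, 10, None, 11, None, 32, None, 33, None, 36, None, 39, None, 43]
Definition: a tree is height-balanced if, at every node, |h(left) - h(right)| <= 1 (empty subtree has height -1).
Bottom-up per-node check:
  node 43: h_left=-1, h_right=-1, diff=0 [OK], height=0
  node 39: h_left=-1, h_right=0, diff=1 [OK], height=1
  node 36: h_left=-1, h_right=1, diff=2 [FAIL (|-1-1|=2 > 1)], height=2
  node 33: h_left=-1, h_right=2, diff=3 [FAIL (|-1-2|=3 > 1)], height=3
  node 32: h_left=-1, h_right=3, diff=4 [FAIL (|-1-3|=4 > 1)], height=4
  node 11: h_left=-1, h_right=4, diff=5 [FAIL (|-1-4|=5 > 1)], height=5
  node 10: h_left=-1, h_right=5, diff=6 [FAIL (|-1-5|=6 > 1)], height=6
  node 8: h_left=-1, h_right=6, diff=7 [FAIL (|-1-6|=7 > 1)], height=7
Node 36 violates the condition: |-1 - 1| = 2 > 1.
Result: Not balanced


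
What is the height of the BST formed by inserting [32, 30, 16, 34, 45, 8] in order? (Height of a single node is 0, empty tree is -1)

Insertion order: [32, 30, 16, 34, 45, 8]
Tree (level-order array): [32, 30, 34, 16, None, None, 45, 8]
Compute height bottom-up (empty subtree = -1):
  height(8) = 1 + max(-1, -1) = 0
  height(16) = 1 + max(0, -1) = 1
  height(30) = 1 + max(1, -1) = 2
  height(45) = 1 + max(-1, -1) = 0
  height(34) = 1 + max(-1, 0) = 1
  height(32) = 1 + max(2, 1) = 3
Height = 3


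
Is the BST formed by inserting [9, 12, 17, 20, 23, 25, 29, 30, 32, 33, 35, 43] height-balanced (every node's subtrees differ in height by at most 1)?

Tree (level-order array): [9, None, 12, None, 17, None, 20, None, 23, None, 25, None, 29, None, 30, None, 32, None, 33, None, 35, None, 43]
Definition: a tree is height-balanced if, at every node, |h(left) - h(right)| <= 1 (empty subtree has height -1).
Bottom-up per-node check:
  node 43: h_left=-1, h_right=-1, diff=0 [OK], height=0
  node 35: h_left=-1, h_right=0, diff=1 [OK], height=1
  node 33: h_left=-1, h_right=1, diff=2 [FAIL (|-1-1|=2 > 1)], height=2
  node 32: h_left=-1, h_right=2, diff=3 [FAIL (|-1-2|=3 > 1)], height=3
  node 30: h_left=-1, h_right=3, diff=4 [FAIL (|-1-3|=4 > 1)], height=4
  node 29: h_left=-1, h_right=4, diff=5 [FAIL (|-1-4|=5 > 1)], height=5
  node 25: h_left=-1, h_right=5, diff=6 [FAIL (|-1-5|=6 > 1)], height=6
  node 23: h_left=-1, h_right=6, diff=7 [FAIL (|-1-6|=7 > 1)], height=7
  node 20: h_left=-1, h_right=7, diff=8 [FAIL (|-1-7|=8 > 1)], height=8
  node 17: h_left=-1, h_right=8, diff=9 [FAIL (|-1-8|=9 > 1)], height=9
  node 12: h_left=-1, h_right=9, diff=10 [FAIL (|-1-9|=10 > 1)], height=10
  node 9: h_left=-1, h_right=10, diff=11 [FAIL (|-1-10|=11 > 1)], height=11
Node 33 violates the condition: |-1 - 1| = 2 > 1.
Result: Not balanced


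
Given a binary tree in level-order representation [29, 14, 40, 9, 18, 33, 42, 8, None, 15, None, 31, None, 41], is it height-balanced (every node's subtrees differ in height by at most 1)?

Tree (level-order array): [29, 14, 40, 9, 18, 33, 42, 8, None, 15, None, 31, None, 41]
Definition: a tree is height-balanced if, at every node, |h(left) - h(right)| <= 1 (empty subtree has height -1).
Bottom-up per-node check:
  node 8: h_left=-1, h_right=-1, diff=0 [OK], height=0
  node 9: h_left=0, h_right=-1, diff=1 [OK], height=1
  node 15: h_left=-1, h_right=-1, diff=0 [OK], height=0
  node 18: h_left=0, h_right=-1, diff=1 [OK], height=1
  node 14: h_left=1, h_right=1, diff=0 [OK], height=2
  node 31: h_left=-1, h_right=-1, diff=0 [OK], height=0
  node 33: h_left=0, h_right=-1, diff=1 [OK], height=1
  node 41: h_left=-1, h_right=-1, diff=0 [OK], height=0
  node 42: h_left=0, h_right=-1, diff=1 [OK], height=1
  node 40: h_left=1, h_right=1, diff=0 [OK], height=2
  node 29: h_left=2, h_right=2, diff=0 [OK], height=3
All nodes satisfy the balance condition.
Result: Balanced


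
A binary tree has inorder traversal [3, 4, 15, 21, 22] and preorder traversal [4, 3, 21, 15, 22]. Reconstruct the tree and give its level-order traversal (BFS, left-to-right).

Inorder:  [3, 4, 15, 21, 22]
Preorder: [4, 3, 21, 15, 22]
Algorithm: preorder visits root first, so consume preorder in order;
for each root, split the current inorder slice at that value into
left-subtree inorder and right-subtree inorder, then recurse.
Recursive splits:
  root=4; inorder splits into left=[3], right=[15, 21, 22]
  root=3; inorder splits into left=[], right=[]
  root=21; inorder splits into left=[15], right=[22]
  root=15; inorder splits into left=[], right=[]
  root=22; inorder splits into left=[], right=[]
Reconstructed level-order: [4, 3, 21, 15, 22]


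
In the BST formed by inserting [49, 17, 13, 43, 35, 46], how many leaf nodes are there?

Tree built from: [49, 17, 13, 43, 35, 46]
Tree (level-order array): [49, 17, None, 13, 43, None, None, 35, 46]
Rule: A leaf has 0 children.
Per-node child counts:
  node 49: 1 child(ren)
  node 17: 2 child(ren)
  node 13: 0 child(ren)
  node 43: 2 child(ren)
  node 35: 0 child(ren)
  node 46: 0 child(ren)
Matching nodes: [13, 35, 46]
Count of leaf nodes: 3


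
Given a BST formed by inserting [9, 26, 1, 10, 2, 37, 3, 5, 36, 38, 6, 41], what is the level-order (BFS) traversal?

Tree insertion order: [9, 26, 1, 10, 2, 37, 3, 5, 36, 38, 6, 41]
Tree (level-order array): [9, 1, 26, None, 2, 10, 37, None, 3, None, None, 36, 38, None, 5, None, None, None, 41, None, 6]
BFS from the root, enqueuing left then right child of each popped node:
  queue [9] -> pop 9, enqueue [1, 26], visited so far: [9]
  queue [1, 26] -> pop 1, enqueue [2], visited so far: [9, 1]
  queue [26, 2] -> pop 26, enqueue [10, 37], visited so far: [9, 1, 26]
  queue [2, 10, 37] -> pop 2, enqueue [3], visited so far: [9, 1, 26, 2]
  queue [10, 37, 3] -> pop 10, enqueue [none], visited so far: [9, 1, 26, 2, 10]
  queue [37, 3] -> pop 37, enqueue [36, 38], visited so far: [9, 1, 26, 2, 10, 37]
  queue [3, 36, 38] -> pop 3, enqueue [5], visited so far: [9, 1, 26, 2, 10, 37, 3]
  queue [36, 38, 5] -> pop 36, enqueue [none], visited so far: [9, 1, 26, 2, 10, 37, 3, 36]
  queue [38, 5] -> pop 38, enqueue [41], visited so far: [9, 1, 26, 2, 10, 37, 3, 36, 38]
  queue [5, 41] -> pop 5, enqueue [6], visited so far: [9, 1, 26, 2, 10, 37, 3, 36, 38, 5]
  queue [41, 6] -> pop 41, enqueue [none], visited so far: [9, 1, 26, 2, 10, 37, 3, 36, 38, 5, 41]
  queue [6] -> pop 6, enqueue [none], visited so far: [9, 1, 26, 2, 10, 37, 3, 36, 38, 5, 41, 6]
Result: [9, 1, 26, 2, 10, 37, 3, 36, 38, 5, 41, 6]
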